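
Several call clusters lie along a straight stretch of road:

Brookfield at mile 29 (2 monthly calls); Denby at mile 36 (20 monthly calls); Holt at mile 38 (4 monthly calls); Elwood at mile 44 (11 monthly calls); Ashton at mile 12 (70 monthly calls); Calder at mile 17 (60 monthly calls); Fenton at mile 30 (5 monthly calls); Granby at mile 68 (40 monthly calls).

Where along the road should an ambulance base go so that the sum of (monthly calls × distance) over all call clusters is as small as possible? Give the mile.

For a sum of weighted absolute distances on a line, the optimum is the weighted median (not the mean). Total weight W = 212; half-weight = 106.
Sort by position and accumulate weight:
  mile 12 (Ashton, w=70) → cum 70
  mile 17 (Calder, w=60) → cum 130  ≥ 106 → median here
  mile 29 (Brookfield, w=2) → cum 132
  mile 30 (Fenton, w=5) → cum 137
  mile 36 (Denby, w=20) → cum 157
  mile 38 (Holt, w=4) → cum 161
  mile 44 (Elwood, w=11) → cum 172
  mile 68 (Granby, w=40) → cum 212
Optimal location: mile 17.

x = 17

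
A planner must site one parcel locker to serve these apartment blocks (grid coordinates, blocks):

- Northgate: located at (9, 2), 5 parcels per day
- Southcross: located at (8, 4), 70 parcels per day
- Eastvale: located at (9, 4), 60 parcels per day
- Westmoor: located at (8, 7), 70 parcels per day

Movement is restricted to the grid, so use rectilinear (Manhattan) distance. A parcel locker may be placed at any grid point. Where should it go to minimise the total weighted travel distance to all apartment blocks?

Manhattan distance separates: Σwᵢ(|x−xᵢ|+|y−yᵢ|) = Σwᵢ|x−xᵢ| + Σwᵢ|y−yᵢ|, so x and y are optimised independently as 1-D weighted medians.
Total weight W = 205; half = 102.5.
x-coordinate, sorted with cumulative weight:
  x=8 (Southcross, w=70) cum 70
  x=8 (Westmoor, w=70) cum 140  ← median
  x=9 (Northgate, w=5) cum 145
  x=9 (Eastvale, w=60) cum 205
⇒ x* = 8
y-coordinate, sorted with cumulative weight:
  y=2 (Northgate, w=5) cum 5
  y=4 (Southcross, w=70) cum 75
  y=4 (Eastvale, w=60) cum 135  ← median
  y=7 (Westmoor, w=70) cum 205
⇒ y* = 4

(8, 4)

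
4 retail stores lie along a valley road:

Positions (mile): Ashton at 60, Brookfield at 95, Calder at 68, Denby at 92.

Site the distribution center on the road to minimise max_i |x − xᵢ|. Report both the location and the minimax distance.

location 77.5, max distance 17.5

The 1-center on a line is the midpoint of the two extreme points: leftmost at 60, rightmost at 95.
Optimal location = (60 + 95)/2 = 77.5; maximum distance = (95 − 60)/2 = 17.5.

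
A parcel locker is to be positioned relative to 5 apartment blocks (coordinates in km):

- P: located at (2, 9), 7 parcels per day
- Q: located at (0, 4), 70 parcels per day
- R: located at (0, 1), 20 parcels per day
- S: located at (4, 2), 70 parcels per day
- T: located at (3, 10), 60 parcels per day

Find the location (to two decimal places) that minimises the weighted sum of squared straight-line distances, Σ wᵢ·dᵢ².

The minimiser of Σwᵢ‖p−pᵢ‖² is the weighted centroid p* = (Σwᵢpᵢ)/(Σwᵢ).
Σwᵢ = 227.
Σwᵢxᵢ = 7·2 + 70·0 + 20·0 + 70·4 + 60·3 = 474.
Σwᵢyᵢ = 7·9 + 70·4 + 20·1 + 70·2 + 60·10 = 1103.
x* = 474/227 = 2.09, y* = 1103/227 = 4.86.

(2.09, 4.86)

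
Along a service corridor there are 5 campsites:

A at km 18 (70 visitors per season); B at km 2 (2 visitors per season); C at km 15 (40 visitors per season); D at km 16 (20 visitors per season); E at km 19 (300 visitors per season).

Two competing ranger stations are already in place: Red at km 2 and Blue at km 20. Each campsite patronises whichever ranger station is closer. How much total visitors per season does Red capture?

2

The indifferent point is the midpoint (2+20)/2 = 11; campsites left of it (closer to Red at 2) go to Red, those right go to Blue.
  B at 2 (w=2) → Red
  C at 15 (w=40) → Blue
  D at 16 (w=20) → Blue
  A at 18 (w=70) → Blue
  E at 19 (w=300) → Blue
Red captures 2; Blue captures 430.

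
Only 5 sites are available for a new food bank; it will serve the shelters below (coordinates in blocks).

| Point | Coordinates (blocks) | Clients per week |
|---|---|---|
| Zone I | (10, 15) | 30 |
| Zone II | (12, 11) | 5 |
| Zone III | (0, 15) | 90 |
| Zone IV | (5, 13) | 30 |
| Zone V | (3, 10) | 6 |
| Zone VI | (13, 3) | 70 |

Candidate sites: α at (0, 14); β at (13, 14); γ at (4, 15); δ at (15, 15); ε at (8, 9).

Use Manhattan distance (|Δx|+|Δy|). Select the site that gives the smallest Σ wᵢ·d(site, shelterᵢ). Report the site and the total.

Total weighted distance at each candidate:
  α (0, 14): total = 2397
  β (13, 14): total = 2524
  γ (4, 15): total = 2196
  δ (15, 15): total = 2977
  ε (8, 9): total = 2546
Minimum is at γ with total 2196 blocks.

γ, total 2196 blocks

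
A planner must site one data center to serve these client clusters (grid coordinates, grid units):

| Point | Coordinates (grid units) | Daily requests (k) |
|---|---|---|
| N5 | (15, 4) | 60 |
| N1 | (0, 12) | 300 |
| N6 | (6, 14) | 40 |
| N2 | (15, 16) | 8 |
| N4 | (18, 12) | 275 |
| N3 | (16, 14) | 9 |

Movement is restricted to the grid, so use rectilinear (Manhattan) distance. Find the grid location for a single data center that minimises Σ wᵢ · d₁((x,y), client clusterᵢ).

(15, 12)

Manhattan distance separates: Σwᵢ(|x−xᵢ|+|y−yᵢ|) = Σwᵢ|x−xᵢ| + Σwᵢ|y−yᵢ|, so x and y are optimised independently as 1-D weighted medians.
Total weight W = 692; half = 346.
x-coordinate, sorted with cumulative weight:
  x=0 (N1, w=300) cum 300
  x=6 (N6, w=40) cum 340
  x=15 (N5, w=60) cum 400  ← median
  x=15 (N2, w=8) cum 408
  x=16 (N3, w=9) cum 417
  x=18 (N4, w=275) cum 692
⇒ x* = 15
y-coordinate, sorted with cumulative weight:
  y=4 (N5, w=60) cum 60
  y=12 (N1, w=300) cum 360  ← median
  y=12 (N4, w=275) cum 635
  y=14 (N6, w=40) cum 675
  y=14 (N3, w=9) cum 684
  y=16 (N2, w=8) cum 692
⇒ y* = 12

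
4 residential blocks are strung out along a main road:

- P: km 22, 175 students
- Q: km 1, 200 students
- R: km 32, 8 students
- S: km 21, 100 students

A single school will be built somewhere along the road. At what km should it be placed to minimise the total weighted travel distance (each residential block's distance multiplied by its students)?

For a sum of weighted absolute distances on a line, the optimum is the weighted median (not the mean). Total weight W = 483; half-weight = 241.5.
Sort by position and accumulate weight:
  km 1 (Q, w=200) → cum 200
  km 21 (S, w=100) → cum 300  ≥ 241.5 → median here
  km 22 (P, w=175) → cum 475
  km 32 (R, w=8) → cum 483
Optimal location: km 21.

x = 21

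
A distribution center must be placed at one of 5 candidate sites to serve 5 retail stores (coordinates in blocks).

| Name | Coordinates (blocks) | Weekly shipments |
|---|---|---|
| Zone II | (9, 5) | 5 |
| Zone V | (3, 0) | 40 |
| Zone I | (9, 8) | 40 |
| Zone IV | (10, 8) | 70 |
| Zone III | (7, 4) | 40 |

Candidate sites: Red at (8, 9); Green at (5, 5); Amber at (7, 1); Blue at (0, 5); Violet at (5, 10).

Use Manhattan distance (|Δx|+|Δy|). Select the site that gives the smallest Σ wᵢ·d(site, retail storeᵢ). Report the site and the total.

Total weighted distance at each candidate:
  Red (8, 9): total = 1115
  Green (5, 5): total = 1260
  Amber (7, 1): total = 1410
  Blue (0, 5): total = 2075
  Violet (5, 10): total = 1575
Minimum is at Red with total 1115 blocks.

Red, total 1115 blocks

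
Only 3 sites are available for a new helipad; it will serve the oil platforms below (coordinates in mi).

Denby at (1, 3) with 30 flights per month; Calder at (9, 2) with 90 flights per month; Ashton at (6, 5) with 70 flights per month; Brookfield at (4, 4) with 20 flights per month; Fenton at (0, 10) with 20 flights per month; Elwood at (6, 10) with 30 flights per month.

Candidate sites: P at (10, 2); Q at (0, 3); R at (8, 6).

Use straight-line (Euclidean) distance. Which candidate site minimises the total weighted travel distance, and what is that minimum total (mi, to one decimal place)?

Total weighted distance at each candidate:
  P (10, 2): total = 1362.6
  Q (0, 3): total = 1786.8
  R (8, 6): total = 1158.6
Minimum is at R with total 1158.6 mi.

R, total 1158.6 mi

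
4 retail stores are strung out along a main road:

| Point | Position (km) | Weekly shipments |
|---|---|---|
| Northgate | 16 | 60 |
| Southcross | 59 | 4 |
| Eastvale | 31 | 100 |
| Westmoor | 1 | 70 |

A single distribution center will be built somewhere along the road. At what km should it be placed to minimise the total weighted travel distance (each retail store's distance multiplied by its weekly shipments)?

x = 16

For a sum of weighted absolute distances on a line, the optimum is the weighted median (not the mean). Total weight W = 234; half-weight = 117.
Sort by position and accumulate weight:
  km 1 (Westmoor, w=70) → cum 70
  km 16 (Northgate, w=60) → cum 130  ≥ 117 → median here
  km 31 (Eastvale, w=100) → cum 230
  km 59 (Southcross, w=4) → cum 234
Optimal location: km 16.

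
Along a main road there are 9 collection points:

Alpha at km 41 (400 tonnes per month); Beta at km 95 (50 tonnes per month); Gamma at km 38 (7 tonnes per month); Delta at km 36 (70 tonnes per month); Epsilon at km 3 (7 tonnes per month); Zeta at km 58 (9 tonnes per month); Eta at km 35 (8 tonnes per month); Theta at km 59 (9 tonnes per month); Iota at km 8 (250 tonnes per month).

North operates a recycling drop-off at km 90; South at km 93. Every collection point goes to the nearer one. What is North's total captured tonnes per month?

The indifferent point is the midpoint (90+93)/2 = 91.5; collection points left of it (closer to North at 90) go to North, those right go to South.
  Epsilon at 3 (w=7) → North
  Iota at 8 (w=250) → North
  Eta at 35 (w=8) → North
  Delta at 36 (w=70) → North
  Gamma at 38 (w=7) → North
  Alpha at 41 (w=400) → North
  Zeta at 58 (w=9) → North
  Theta at 59 (w=9) → North
  Beta at 95 (w=50) → South
North captures 760; South captures 50.

760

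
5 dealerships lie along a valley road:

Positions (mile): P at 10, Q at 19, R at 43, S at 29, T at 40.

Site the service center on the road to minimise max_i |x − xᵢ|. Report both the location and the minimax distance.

location 26.5, max distance 16.5

The 1-center on a line is the midpoint of the two extreme points: leftmost at 10, rightmost at 43.
Optimal location = (10 + 43)/2 = 26.5; maximum distance = (43 − 10)/2 = 16.5.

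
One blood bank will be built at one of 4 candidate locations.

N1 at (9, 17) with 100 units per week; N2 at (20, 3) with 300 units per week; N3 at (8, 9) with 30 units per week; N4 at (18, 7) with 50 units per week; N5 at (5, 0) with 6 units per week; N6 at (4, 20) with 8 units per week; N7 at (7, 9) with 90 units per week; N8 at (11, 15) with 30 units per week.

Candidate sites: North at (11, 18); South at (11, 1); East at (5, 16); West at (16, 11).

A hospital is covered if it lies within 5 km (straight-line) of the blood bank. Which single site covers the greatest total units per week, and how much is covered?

Coverage radius r = 5 km; a point is covered iff (Δx)²+(Δy)² ≤ 5² = 25.
  North (11, 18): covers {N1, N8} → 130
  South (11, 1): covers {none} → 0
  East (5, 16): covers {N1, N6} → 108
  West (16, 11): covers {N4} → 50
Maximum coverage at North: 130 units per week.

North, covering 130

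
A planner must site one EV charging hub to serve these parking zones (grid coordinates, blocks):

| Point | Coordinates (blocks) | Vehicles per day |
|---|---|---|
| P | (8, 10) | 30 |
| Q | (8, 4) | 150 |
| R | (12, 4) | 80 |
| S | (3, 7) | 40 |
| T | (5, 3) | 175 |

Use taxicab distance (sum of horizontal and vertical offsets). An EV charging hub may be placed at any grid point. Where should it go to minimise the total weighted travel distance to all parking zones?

Manhattan distance separates: Σwᵢ(|x−xᵢ|+|y−yᵢ|) = Σwᵢ|x−xᵢ| + Σwᵢ|y−yᵢ|, so x and y are optimised independently as 1-D weighted medians.
Total weight W = 475; half = 237.5.
x-coordinate, sorted with cumulative weight:
  x=3 (S, w=40) cum 40
  x=5 (T, w=175) cum 215
  x=8 (P, w=30) cum 245  ← median
  x=8 (Q, w=150) cum 395
  x=12 (R, w=80) cum 475
⇒ x* = 8
y-coordinate, sorted with cumulative weight:
  y=3 (T, w=175) cum 175
  y=4 (Q, w=150) cum 325  ← median
  y=4 (R, w=80) cum 405
  y=7 (S, w=40) cum 445
  y=10 (P, w=30) cum 475
⇒ y* = 4

(8, 4)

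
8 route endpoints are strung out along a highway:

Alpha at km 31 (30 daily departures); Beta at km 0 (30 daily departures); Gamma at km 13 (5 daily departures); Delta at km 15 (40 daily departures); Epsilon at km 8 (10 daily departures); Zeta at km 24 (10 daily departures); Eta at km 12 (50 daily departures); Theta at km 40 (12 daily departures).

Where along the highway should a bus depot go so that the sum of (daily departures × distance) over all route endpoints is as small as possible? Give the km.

x = 13

For a sum of weighted absolute distances on a line, the optimum is the weighted median (not the mean). Total weight W = 187; half-weight = 93.5.
Sort by position and accumulate weight:
  km 0 (Beta, w=30) → cum 30
  km 8 (Epsilon, w=10) → cum 40
  km 12 (Eta, w=50) → cum 90
  km 13 (Gamma, w=5) → cum 95  ≥ 93.5 → median here
  km 15 (Delta, w=40) → cum 135
  km 24 (Zeta, w=10) → cum 145
  km 31 (Alpha, w=30) → cum 175
  km 40 (Theta, w=12) → cum 187
Optimal location: km 13.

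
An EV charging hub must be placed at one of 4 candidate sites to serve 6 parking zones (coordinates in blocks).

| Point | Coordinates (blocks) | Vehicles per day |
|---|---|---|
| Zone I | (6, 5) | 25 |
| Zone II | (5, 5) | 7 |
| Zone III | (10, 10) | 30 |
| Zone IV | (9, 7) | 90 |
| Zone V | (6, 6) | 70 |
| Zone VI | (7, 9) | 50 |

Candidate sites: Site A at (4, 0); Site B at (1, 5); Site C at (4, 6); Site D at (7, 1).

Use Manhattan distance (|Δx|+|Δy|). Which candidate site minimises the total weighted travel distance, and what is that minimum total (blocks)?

Site C, total 1369 blocks

Total weighted distance at each candidate:
  Site A (4, 0): total = 2937
  Site B (1, 5): total = 2393
  Site C (4, 6): total = 1369
  Site D (7, 1): total = 2067
Minimum is at Site C with total 1369 blocks.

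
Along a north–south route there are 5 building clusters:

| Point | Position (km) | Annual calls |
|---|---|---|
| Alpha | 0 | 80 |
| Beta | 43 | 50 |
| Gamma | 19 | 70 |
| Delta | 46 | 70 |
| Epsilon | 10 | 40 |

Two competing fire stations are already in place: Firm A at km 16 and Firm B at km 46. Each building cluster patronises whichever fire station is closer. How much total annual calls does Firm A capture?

190

The indifferent point is the midpoint (16+46)/2 = 31; building clusters left of it (closer to Firm A at 16) go to Firm A, those right go to Firm B.
  Alpha at 0 (w=80) → Firm A
  Epsilon at 10 (w=40) → Firm A
  Gamma at 19 (w=70) → Firm A
  Beta at 43 (w=50) → Firm B
  Delta at 46 (w=70) → Firm B
Firm A captures 190; Firm B captures 120.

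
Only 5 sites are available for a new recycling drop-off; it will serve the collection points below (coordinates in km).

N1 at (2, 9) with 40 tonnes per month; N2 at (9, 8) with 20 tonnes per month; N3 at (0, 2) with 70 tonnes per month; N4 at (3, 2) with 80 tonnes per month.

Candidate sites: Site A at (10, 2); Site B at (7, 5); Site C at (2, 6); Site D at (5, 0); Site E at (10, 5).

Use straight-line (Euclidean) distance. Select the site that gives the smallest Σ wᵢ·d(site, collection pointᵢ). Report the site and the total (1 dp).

Total weighted distance at each candidate:
  Site A (10, 2): total = 1806.9
  Site B (7, 5): total = 1261.3
  Site C (2, 6): total = 908.5
  Site D (5, 0): total = 1161.6
  Site E (10, 5): total = 1761.1
Minimum is at Site C with total 908.5 km.

Site C, total 908.5 km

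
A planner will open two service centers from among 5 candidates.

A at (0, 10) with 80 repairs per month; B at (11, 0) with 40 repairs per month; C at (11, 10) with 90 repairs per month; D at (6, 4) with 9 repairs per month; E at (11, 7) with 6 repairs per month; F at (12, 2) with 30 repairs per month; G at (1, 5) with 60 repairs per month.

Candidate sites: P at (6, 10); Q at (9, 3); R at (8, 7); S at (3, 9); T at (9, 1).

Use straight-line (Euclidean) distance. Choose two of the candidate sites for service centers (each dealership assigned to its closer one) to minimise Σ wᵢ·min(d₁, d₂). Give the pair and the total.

{R, S}, total 1450.3

Evaluate every pair (each demand assigned to the nearer of the two):
  {R, S}: total = 1450.3
  {Q, S}: total = 1470.9
  {S, T}: total = 1507.4
  {P, T}: total = 1611.7
  {P, Q}: total = 1648.6
  {R, T}: total = 1736.9
  {Q, R}: total = 1787.7
  {P, S}: total = 1806.0
  {P, R}: total = 1833.3
  {Q, T}: total = 2301.7
Best pair: {R, S} with total 1450.3.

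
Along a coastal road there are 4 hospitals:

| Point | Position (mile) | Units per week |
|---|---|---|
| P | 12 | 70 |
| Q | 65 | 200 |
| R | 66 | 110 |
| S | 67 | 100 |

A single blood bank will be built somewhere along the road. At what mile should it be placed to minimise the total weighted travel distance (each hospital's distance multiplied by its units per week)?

For a sum of weighted absolute distances on a line, the optimum is the weighted median (not the mean). Total weight W = 480; half-weight = 240.
Sort by position and accumulate weight:
  mile 12 (P, w=70) → cum 70
  mile 65 (Q, w=200) → cum 270  ≥ 240 → median here
  mile 66 (R, w=110) → cum 380
  mile 67 (S, w=100) → cum 480
Optimal location: mile 65.

x = 65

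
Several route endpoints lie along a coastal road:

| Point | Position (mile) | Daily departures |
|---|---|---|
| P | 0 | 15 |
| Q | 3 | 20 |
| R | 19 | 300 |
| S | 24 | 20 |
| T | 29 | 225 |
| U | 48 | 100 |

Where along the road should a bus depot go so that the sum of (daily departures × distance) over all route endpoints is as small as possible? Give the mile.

For a sum of weighted absolute distances on a line, the optimum is the weighted median (not the mean). Total weight W = 680; half-weight = 340.
Sort by position and accumulate weight:
  mile 0 (P, w=15) → cum 15
  mile 3 (Q, w=20) → cum 35
  mile 19 (R, w=300) → cum 335
  mile 24 (S, w=20) → cum 355  ≥ 340 → median here
  mile 29 (T, w=225) → cum 580
  mile 48 (U, w=100) → cum 680
Optimal location: mile 24.

x = 24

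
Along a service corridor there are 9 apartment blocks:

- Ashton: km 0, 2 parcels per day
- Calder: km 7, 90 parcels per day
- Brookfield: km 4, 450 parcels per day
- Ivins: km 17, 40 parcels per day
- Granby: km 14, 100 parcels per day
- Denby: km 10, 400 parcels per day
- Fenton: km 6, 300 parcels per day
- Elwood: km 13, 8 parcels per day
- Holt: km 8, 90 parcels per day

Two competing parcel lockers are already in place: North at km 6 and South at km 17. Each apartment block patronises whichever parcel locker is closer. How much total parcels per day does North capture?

1332

The indifferent point is the midpoint (6+17)/2 = 11.5; apartment blocks left of it (closer to North at 6) go to North, those right go to South.
  Ashton at 0 (w=2) → North
  Brookfield at 4 (w=450) → North
  Fenton at 6 (w=300) → North
  Calder at 7 (w=90) → North
  Holt at 8 (w=90) → North
  Denby at 10 (w=400) → North
  Elwood at 13 (w=8) → South
  Granby at 14 (w=100) → South
  Ivins at 17 (w=40) → South
North captures 1332; South captures 148.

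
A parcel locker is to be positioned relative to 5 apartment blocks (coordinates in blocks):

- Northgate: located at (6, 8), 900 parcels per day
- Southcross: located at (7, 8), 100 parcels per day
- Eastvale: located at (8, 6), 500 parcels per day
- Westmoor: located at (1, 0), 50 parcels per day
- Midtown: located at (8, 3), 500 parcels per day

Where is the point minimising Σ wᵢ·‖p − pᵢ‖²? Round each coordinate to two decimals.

(6.90, 6.10)

The minimiser of Σwᵢ‖p−pᵢ‖² is the weighted centroid p* = (Σwᵢpᵢ)/(Σwᵢ).
Σwᵢ = 2050.
Σwᵢxᵢ = 900·6 + 100·7 + 500·8 + 50·1 + 500·8 = 14150.
Σwᵢyᵢ = 900·8 + 100·8 + 500·6 + 50·0 + 500·3 = 12500.
x* = 14150/2050 = 6.90, y* = 12500/2050 = 6.10.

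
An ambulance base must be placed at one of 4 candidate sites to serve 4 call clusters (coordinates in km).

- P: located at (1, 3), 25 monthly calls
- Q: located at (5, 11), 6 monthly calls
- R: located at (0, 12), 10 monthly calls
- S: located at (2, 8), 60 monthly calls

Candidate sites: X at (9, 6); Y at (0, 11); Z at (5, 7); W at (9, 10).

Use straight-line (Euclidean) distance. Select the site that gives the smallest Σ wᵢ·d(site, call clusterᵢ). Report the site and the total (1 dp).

Z, total 425.9 km

Total weighted distance at each candidate:
  X (9, 6): total = 797.0
  Y (0, 11): total = 457.9
  Z (5, 7): total = 425.9
  W (9, 10): total = 819.5
Minimum is at Z with total 425.9 km.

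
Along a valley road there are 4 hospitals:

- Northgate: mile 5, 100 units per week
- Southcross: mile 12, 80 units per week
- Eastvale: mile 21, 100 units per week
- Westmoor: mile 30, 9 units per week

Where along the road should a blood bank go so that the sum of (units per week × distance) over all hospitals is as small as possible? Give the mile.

For a sum of weighted absolute distances on a line, the optimum is the weighted median (not the mean). Total weight W = 289; half-weight = 144.5.
Sort by position and accumulate weight:
  mile 5 (Northgate, w=100) → cum 100
  mile 12 (Southcross, w=80) → cum 180  ≥ 144.5 → median here
  mile 21 (Eastvale, w=100) → cum 280
  mile 30 (Westmoor, w=9) → cum 289
Optimal location: mile 12.

x = 12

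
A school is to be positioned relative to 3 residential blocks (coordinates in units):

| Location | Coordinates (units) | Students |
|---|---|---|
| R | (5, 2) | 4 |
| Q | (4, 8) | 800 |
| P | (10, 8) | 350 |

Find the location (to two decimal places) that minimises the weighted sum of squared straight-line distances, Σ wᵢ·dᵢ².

(5.82, 7.98)

The minimiser of Σwᵢ‖p−pᵢ‖² is the weighted centroid p* = (Σwᵢpᵢ)/(Σwᵢ).
Σwᵢ = 1154.
Σwᵢxᵢ = 4·5 + 800·4 + 350·10 = 6720.
Σwᵢyᵢ = 4·2 + 800·8 + 350·8 = 9208.
x* = 6720/1154 = 5.82, y* = 9208/1154 = 7.98.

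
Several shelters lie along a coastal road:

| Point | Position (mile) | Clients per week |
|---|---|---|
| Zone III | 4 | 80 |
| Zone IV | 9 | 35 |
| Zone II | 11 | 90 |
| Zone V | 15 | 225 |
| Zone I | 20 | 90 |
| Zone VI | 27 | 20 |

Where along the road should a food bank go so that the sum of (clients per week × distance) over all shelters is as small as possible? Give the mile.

x = 15

For a sum of weighted absolute distances on a line, the optimum is the weighted median (not the mean). Total weight W = 540; half-weight = 270.
Sort by position and accumulate weight:
  mile 4 (Zone III, w=80) → cum 80
  mile 9 (Zone IV, w=35) → cum 115
  mile 11 (Zone II, w=90) → cum 205
  mile 15 (Zone V, w=225) → cum 430  ≥ 270 → median here
  mile 20 (Zone I, w=90) → cum 520
  mile 27 (Zone VI, w=20) → cum 540
Optimal location: mile 15.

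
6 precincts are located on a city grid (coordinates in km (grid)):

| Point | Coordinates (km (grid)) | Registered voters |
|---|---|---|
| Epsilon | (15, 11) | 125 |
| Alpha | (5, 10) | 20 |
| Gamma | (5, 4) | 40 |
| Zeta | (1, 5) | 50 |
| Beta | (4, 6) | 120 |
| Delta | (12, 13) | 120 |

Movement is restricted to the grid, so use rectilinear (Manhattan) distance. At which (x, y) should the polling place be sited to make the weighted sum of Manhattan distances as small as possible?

Manhattan distance separates: Σwᵢ(|x−xᵢ|+|y−yᵢ|) = Σwᵢ|x−xᵢ| + Σwᵢ|y−yᵢ|, so x and y are optimised independently as 1-D weighted medians.
Total weight W = 475; half = 237.5.
x-coordinate, sorted with cumulative weight:
  x=1 (Zeta, w=50) cum 50
  x=4 (Beta, w=120) cum 170
  x=5 (Alpha, w=20) cum 190
  x=5 (Gamma, w=40) cum 230
  x=12 (Delta, w=120) cum 350  ← median
  x=15 (Epsilon, w=125) cum 475
⇒ x* = 12
y-coordinate, sorted with cumulative weight:
  y=4 (Gamma, w=40) cum 40
  y=5 (Zeta, w=50) cum 90
  y=6 (Beta, w=120) cum 210
  y=10 (Alpha, w=20) cum 230
  y=11 (Epsilon, w=125) cum 355  ← median
  y=13 (Delta, w=120) cum 475
⇒ y* = 11

(12, 11)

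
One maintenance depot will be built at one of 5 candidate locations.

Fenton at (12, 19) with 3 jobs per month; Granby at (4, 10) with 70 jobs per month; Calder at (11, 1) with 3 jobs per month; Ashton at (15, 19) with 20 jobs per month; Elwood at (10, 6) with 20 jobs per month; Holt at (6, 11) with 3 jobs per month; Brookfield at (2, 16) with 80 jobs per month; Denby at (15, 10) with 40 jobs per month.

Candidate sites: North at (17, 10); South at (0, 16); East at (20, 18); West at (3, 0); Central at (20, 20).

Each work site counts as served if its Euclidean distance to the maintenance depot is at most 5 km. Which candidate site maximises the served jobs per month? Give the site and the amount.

South, covering 80

Coverage radius r = 5 km; a point is covered iff (Δx)²+(Δy)² ≤ 5² = 25.
  North (17, 10): covers {Denby} → 40
  South (0, 16): covers {Brookfield} → 80
  East (20, 18): covers {none} → 0
  West (3, 0): covers {none} → 0
  Central (20, 20): covers {none} → 0
Maximum coverage at South: 80 jobs per month.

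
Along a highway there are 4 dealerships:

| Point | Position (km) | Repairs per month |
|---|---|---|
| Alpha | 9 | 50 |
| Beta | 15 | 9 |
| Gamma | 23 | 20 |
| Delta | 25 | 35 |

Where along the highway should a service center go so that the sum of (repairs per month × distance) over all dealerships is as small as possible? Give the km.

x = 15

For a sum of weighted absolute distances on a line, the optimum is the weighted median (not the mean). Total weight W = 114; half-weight = 57.
Sort by position and accumulate weight:
  km 9 (Alpha, w=50) → cum 50
  km 15 (Beta, w=9) → cum 59  ≥ 57 → median here
  km 23 (Gamma, w=20) → cum 79
  km 25 (Delta, w=35) → cum 114
Optimal location: km 15.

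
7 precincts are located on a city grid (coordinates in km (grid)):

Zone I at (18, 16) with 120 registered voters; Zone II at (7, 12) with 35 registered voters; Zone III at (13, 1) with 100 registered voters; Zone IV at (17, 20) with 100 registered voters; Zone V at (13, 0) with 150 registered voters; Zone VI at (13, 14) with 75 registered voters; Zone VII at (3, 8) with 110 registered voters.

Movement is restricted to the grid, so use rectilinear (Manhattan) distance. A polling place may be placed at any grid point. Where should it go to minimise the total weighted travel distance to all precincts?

(13, 8)

Manhattan distance separates: Σwᵢ(|x−xᵢ|+|y−yᵢ|) = Σwᵢ|x−xᵢ| + Σwᵢ|y−yᵢ|, so x and y are optimised independently as 1-D weighted medians.
Total weight W = 690; half = 345.
x-coordinate, sorted with cumulative weight:
  x=3 (Zone VII, w=110) cum 110
  x=7 (Zone II, w=35) cum 145
  x=13 (Zone III, w=100) cum 245
  x=13 (Zone V, w=150) cum 395  ← median
  x=13 (Zone VI, w=75) cum 470
  x=17 (Zone IV, w=100) cum 570
  x=18 (Zone I, w=120) cum 690
⇒ x* = 13
y-coordinate, sorted with cumulative weight:
  y=0 (Zone V, w=150) cum 150
  y=1 (Zone III, w=100) cum 250
  y=8 (Zone VII, w=110) cum 360  ← median
  y=12 (Zone II, w=35) cum 395
  y=14 (Zone VI, w=75) cum 470
  y=16 (Zone I, w=120) cum 590
  y=20 (Zone IV, w=100) cum 690
⇒ y* = 8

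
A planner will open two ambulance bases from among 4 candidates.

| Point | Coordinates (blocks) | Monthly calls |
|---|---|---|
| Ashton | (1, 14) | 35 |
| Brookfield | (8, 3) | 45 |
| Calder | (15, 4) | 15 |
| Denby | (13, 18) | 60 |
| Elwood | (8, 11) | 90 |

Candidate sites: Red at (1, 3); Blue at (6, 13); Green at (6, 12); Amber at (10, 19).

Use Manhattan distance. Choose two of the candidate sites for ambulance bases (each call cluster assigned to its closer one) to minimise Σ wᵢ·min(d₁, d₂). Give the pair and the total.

{Green, Amber}, total 1505

Evaluate every pair (each demand assigned to the nearer of the two):
  {Green, Amber}: total = 1505
  {Blue, Amber}: total = 1620
  {Red, Blue}: total = 1830
  {Red, Green}: total = 1835
  {Blue, Green}: total = 1950
  {Red, Amber}: total = 2065
Best pair: {Green, Amber} with total 1505.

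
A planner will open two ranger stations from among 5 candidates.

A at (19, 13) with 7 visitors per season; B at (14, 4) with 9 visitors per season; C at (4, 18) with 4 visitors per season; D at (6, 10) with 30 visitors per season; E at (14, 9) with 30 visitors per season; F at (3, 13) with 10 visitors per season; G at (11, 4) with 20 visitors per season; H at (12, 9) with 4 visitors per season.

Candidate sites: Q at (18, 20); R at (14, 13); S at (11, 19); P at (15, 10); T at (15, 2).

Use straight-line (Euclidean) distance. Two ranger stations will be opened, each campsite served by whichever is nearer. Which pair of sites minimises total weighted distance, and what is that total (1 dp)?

Evaluate every pair (each demand assigned to the nearer of the two):
  {P, T}: total = 647.7
  {S, P}: total = 687.3
  {R, T}: total = 693.5
  {R, P}: total = 700.1
  {Q, P}: total = 737.1
  {R, S}: total = 828.2
  {Q, R}: total = 854.7
  {S, T}: total = 859.3
  {Q, T}: total = 982.3
  {Q, S}: total = 1277.7
Best pair: {P, T} with total 647.7.

{P, T}, total 647.7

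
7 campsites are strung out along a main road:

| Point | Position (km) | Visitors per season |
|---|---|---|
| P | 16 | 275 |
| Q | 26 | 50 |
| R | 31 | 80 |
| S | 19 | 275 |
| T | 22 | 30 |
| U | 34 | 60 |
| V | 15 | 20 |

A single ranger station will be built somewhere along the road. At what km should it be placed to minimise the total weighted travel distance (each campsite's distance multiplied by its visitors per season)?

For a sum of weighted absolute distances on a line, the optimum is the weighted median (not the mean). Total weight W = 790; half-weight = 395.
Sort by position and accumulate weight:
  km 15 (V, w=20) → cum 20
  km 16 (P, w=275) → cum 295
  km 19 (S, w=275) → cum 570  ≥ 395 → median here
  km 22 (T, w=30) → cum 600
  km 26 (Q, w=50) → cum 650
  km 31 (R, w=80) → cum 730
  km 34 (U, w=60) → cum 790
Optimal location: km 19.

x = 19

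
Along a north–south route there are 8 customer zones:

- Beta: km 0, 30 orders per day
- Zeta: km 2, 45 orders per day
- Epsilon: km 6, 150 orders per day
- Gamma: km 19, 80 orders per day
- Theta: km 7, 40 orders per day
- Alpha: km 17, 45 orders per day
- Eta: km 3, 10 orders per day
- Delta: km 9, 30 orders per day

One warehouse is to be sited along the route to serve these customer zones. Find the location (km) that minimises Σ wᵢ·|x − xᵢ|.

For a sum of weighted absolute distances on a line, the optimum is the weighted median (not the mean). Total weight W = 430; half-weight = 215.
Sort by position and accumulate weight:
  km 0 (Beta, w=30) → cum 30
  km 2 (Zeta, w=45) → cum 75
  km 3 (Eta, w=10) → cum 85
  km 6 (Epsilon, w=150) → cum 235  ≥ 215 → median here
  km 7 (Theta, w=40) → cum 275
  km 9 (Delta, w=30) → cum 305
  km 17 (Alpha, w=45) → cum 350
  km 19 (Gamma, w=80) → cum 430
Optimal location: km 6.

x = 6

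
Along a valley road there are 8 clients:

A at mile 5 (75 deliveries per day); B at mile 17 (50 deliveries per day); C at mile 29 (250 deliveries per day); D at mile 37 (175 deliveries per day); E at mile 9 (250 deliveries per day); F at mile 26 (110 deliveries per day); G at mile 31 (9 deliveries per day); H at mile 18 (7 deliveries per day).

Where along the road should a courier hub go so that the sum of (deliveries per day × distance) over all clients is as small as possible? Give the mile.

For a sum of weighted absolute distances on a line, the optimum is the weighted median (not the mean). Total weight W = 926; half-weight = 463.
Sort by position and accumulate weight:
  mile 5 (A, w=75) → cum 75
  mile 9 (E, w=250) → cum 325
  mile 17 (B, w=50) → cum 375
  mile 18 (H, w=7) → cum 382
  mile 26 (F, w=110) → cum 492  ≥ 463 → median here
  mile 29 (C, w=250) → cum 742
  mile 31 (G, w=9) → cum 751
  mile 37 (D, w=175) → cum 926
Optimal location: mile 26.

x = 26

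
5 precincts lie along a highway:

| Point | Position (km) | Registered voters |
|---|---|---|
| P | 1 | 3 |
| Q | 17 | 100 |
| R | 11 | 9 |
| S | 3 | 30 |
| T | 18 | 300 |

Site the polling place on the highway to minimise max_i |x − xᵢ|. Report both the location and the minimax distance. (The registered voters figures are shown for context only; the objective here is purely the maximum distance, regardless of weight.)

The 1-center on a line is the midpoint of the two extreme points: leftmost at 1, rightmost at 18.
Optimal location = (1 + 18)/2 = 9.5; maximum distance = (18 − 1)/2 = 8.5.

location 9.5, max distance 8.5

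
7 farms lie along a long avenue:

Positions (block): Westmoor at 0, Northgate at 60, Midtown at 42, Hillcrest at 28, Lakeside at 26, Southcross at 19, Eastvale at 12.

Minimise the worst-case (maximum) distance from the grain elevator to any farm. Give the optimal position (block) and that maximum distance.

The 1-center on a line is the midpoint of the two extreme points: leftmost at 0, rightmost at 60.
Optimal location = (0 + 60)/2 = 30; maximum distance = (60 − 0)/2 = 30.

location 30, max distance 30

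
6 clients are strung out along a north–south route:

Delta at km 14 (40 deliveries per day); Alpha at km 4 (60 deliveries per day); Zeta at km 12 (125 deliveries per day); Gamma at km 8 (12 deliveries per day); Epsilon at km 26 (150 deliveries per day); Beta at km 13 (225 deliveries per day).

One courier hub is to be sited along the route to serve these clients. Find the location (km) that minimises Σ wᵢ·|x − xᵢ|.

x = 13

For a sum of weighted absolute distances on a line, the optimum is the weighted median (not the mean). Total weight W = 612; half-weight = 306.
Sort by position and accumulate weight:
  km 4 (Alpha, w=60) → cum 60
  km 8 (Gamma, w=12) → cum 72
  km 12 (Zeta, w=125) → cum 197
  km 13 (Beta, w=225) → cum 422  ≥ 306 → median here
  km 14 (Delta, w=40) → cum 462
  km 26 (Epsilon, w=150) → cum 612
Optimal location: km 13.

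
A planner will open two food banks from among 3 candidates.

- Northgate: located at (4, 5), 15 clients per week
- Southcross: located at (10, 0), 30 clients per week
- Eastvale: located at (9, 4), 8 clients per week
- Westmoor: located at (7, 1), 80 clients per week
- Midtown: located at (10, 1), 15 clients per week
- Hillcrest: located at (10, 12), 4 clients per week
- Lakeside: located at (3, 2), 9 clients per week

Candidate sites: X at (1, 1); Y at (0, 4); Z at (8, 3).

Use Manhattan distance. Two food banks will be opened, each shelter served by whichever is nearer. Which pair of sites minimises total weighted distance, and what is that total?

{X, Z}, total 627

Evaluate every pair (each demand assigned to the nearer of the two):
  {X, Z}: total = 627
  {Y, Z}: total = 630
  {X, Y}: total = 1161
Best pair: {X, Z} with total 627.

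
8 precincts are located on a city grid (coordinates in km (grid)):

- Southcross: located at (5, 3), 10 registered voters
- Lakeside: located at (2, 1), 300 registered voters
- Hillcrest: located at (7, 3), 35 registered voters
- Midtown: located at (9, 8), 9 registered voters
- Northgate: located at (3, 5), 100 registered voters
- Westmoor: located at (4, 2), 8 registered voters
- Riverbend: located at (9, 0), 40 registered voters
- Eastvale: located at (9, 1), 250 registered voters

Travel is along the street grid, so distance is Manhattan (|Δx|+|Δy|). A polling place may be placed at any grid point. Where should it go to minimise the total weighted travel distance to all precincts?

(3, 1)

Manhattan distance separates: Σwᵢ(|x−xᵢ|+|y−yᵢ|) = Σwᵢ|x−xᵢ| + Σwᵢ|y−yᵢ|, so x and y are optimised independently as 1-D weighted medians.
Total weight W = 752; half = 376.
x-coordinate, sorted with cumulative weight:
  x=2 (Lakeside, w=300) cum 300
  x=3 (Northgate, w=100) cum 400  ← median
  x=4 (Westmoor, w=8) cum 408
  x=5 (Southcross, w=10) cum 418
  x=7 (Hillcrest, w=35) cum 453
  x=9 (Midtown, w=9) cum 462
  x=9 (Riverbend, w=40) cum 502
  x=9 (Eastvale, w=250) cum 752
⇒ x* = 3
y-coordinate, sorted with cumulative weight:
  y=0 (Riverbend, w=40) cum 40
  y=1 (Lakeside, w=300) cum 340
  y=1 (Eastvale, w=250) cum 590  ← median
  y=2 (Westmoor, w=8) cum 598
  y=3 (Southcross, w=10) cum 608
  y=3 (Hillcrest, w=35) cum 643
  y=5 (Northgate, w=100) cum 743
  y=8 (Midtown, w=9) cum 752
⇒ y* = 1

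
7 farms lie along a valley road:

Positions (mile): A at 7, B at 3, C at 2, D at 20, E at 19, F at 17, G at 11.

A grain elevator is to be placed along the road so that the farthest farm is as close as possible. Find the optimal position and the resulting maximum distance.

The 1-center on a line is the midpoint of the two extreme points: leftmost at 2, rightmost at 20.
Optimal location = (2 + 20)/2 = 11; maximum distance = (20 − 2)/2 = 9.

location 11, max distance 9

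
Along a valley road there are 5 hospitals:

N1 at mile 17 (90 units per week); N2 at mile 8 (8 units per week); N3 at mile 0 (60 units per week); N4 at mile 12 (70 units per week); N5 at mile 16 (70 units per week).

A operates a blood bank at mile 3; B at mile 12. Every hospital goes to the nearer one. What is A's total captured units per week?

60

The indifferent point is the midpoint (3+12)/2 = 7.5; hospitals left of it (closer to A at 3) go to A, those right go to B.
  N3 at 0 (w=60) → A
  N2 at 8 (w=8) → B
  N4 at 12 (w=70) → B
  N5 at 16 (w=70) → B
  N1 at 17 (w=90) → B
A captures 60; B captures 238.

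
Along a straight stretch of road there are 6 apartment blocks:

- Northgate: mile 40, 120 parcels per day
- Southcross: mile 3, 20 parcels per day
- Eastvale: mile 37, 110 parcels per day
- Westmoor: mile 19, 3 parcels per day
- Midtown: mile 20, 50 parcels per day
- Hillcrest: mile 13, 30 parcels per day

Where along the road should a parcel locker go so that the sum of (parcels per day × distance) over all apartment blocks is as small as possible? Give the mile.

For a sum of weighted absolute distances on a line, the optimum is the weighted median (not the mean). Total weight W = 333; half-weight = 166.5.
Sort by position and accumulate weight:
  mile 3 (Southcross, w=20) → cum 20
  mile 13 (Hillcrest, w=30) → cum 50
  mile 19 (Westmoor, w=3) → cum 53
  mile 20 (Midtown, w=50) → cum 103
  mile 37 (Eastvale, w=110) → cum 213  ≥ 166.5 → median here
  mile 40 (Northgate, w=120) → cum 333
Optimal location: mile 37.

x = 37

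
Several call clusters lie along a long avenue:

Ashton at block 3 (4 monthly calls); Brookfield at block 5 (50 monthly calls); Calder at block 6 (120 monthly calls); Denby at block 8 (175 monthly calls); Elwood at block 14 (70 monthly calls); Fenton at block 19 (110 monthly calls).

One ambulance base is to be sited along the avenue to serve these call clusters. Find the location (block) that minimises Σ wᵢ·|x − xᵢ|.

x = 8

For a sum of weighted absolute distances on a line, the optimum is the weighted median (not the mean). Total weight W = 529; half-weight = 264.5.
Sort by position and accumulate weight:
  block 3 (Ashton, w=4) → cum 4
  block 5 (Brookfield, w=50) → cum 54
  block 6 (Calder, w=120) → cum 174
  block 8 (Denby, w=175) → cum 349  ≥ 264.5 → median here
  block 14 (Elwood, w=70) → cum 419
  block 19 (Fenton, w=110) → cum 529
Optimal location: block 8.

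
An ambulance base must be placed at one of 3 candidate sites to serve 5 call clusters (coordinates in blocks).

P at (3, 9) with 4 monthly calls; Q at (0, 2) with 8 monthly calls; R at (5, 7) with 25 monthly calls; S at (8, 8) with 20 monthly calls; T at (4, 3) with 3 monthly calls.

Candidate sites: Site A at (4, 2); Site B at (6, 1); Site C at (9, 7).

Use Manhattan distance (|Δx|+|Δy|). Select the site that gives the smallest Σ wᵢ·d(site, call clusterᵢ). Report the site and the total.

Site C, total 311 blocks

Total weighted distance at each candidate:
  Site A (4, 2): total = 417
  Site B (6, 1): total = 467
  Site C (9, 7): total = 311
Minimum is at Site C with total 311 blocks.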